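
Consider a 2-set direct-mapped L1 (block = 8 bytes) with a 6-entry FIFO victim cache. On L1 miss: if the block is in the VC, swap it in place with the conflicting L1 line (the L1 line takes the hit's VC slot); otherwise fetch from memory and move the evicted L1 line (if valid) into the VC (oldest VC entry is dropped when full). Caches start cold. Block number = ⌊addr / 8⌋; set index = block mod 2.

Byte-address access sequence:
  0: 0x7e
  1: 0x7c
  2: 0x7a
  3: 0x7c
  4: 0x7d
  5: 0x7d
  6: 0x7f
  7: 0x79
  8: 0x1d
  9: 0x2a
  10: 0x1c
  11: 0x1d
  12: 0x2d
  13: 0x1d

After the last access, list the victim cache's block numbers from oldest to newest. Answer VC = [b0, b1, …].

  [0] addr=0x7e blk=15 s=1: MISS | VC []
  [1] addr=0x7c blk=15 s=1: L1-HIT | VC []
  [2] addr=0x7a blk=15 s=1: L1-HIT | VC []
  [3] addr=0x7c blk=15 s=1: L1-HIT | VC []
  [4] addr=0x7d blk=15 s=1: L1-HIT | VC []
  [5] addr=0x7d blk=15 s=1: L1-HIT | VC []
  [6] addr=0x7f blk=15 s=1: L1-HIT | VC []
  [7] addr=0x79 blk=15 s=1: L1-HIT | VC []
  [8] addr=0x1d blk=3 s=1: MISS | VC [15]
  [9] addr=0x2a blk=5 s=1: MISS | VC [15, 3]
  [10] addr=0x1c blk=3 s=1: VC-HIT | VC [15, 5]
  [11] addr=0x1d blk=3 s=1: L1-HIT | VC [15, 5]
  [12] addr=0x2d blk=5 s=1: VC-HIT | VC [15, 3]
  [13] addr=0x1d blk=3 s=1: VC-HIT | VC [15, 5]

VC = [15, 5]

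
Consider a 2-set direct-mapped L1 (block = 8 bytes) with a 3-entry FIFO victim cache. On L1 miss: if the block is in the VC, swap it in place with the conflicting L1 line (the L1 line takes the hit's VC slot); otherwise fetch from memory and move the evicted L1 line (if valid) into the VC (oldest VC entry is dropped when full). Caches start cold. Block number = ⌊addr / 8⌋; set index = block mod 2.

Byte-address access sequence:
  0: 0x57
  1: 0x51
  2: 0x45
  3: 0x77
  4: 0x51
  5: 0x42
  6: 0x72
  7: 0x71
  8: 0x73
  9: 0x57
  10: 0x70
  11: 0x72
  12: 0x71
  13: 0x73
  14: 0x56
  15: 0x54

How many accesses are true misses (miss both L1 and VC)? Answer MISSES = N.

  [0] addr=0x57 blk=10 s=0: MISS | VC []
  [1] addr=0x51 blk=10 s=0: L1-HIT | VC []
  [2] addr=0x45 blk=8 s=0: MISS | VC [10]
  [3] addr=0x77 blk=14 s=0: MISS | VC [10, 8]
  [4] addr=0x51 blk=10 s=0: VC-HIT | VC [14, 8]
  [5] addr=0x42 blk=8 s=0: VC-HIT | VC [14, 10]
  [6] addr=0x72 blk=14 s=0: VC-HIT | VC [8, 10]
  [7] addr=0x71 blk=14 s=0: L1-HIT | VC [8, 10]
  [8] addr=0x73 blk=14 s=0: L1-HIT | VC [8, 10]
  [9] addr=0x57 blk=10 s=0: VC-HIT | VC [8, 14]
  [10] addr=0x70 blk=14 s=0: VC-HIT | VC [8, 10]
  [11] addr=0x72 blk=14 s=0: L1-HIT | VC [8, 10]
  [12] addr=0x71 blk=14 s=0: L1-HIT | VC [8, 10]
  [13] addr=0x73 blk=14 s=0: L1-HIT | VC [8, 10]
  [14] addr=0x56 blk=10 s=0: VC-HIT | VC [8, 14]
  [15] addr=0x54 blk=10 s=0: L1-HIT | VC [8, 14]

MISSES = 3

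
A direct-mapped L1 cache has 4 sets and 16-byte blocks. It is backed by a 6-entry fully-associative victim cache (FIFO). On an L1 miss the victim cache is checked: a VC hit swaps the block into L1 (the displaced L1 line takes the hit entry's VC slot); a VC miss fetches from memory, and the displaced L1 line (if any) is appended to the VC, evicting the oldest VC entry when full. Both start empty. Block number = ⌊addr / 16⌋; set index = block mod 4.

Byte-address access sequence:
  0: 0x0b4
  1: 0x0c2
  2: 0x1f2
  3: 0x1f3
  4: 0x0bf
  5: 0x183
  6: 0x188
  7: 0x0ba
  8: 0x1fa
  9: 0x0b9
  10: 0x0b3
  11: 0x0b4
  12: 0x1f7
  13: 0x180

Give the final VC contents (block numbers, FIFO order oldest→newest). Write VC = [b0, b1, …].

VC = [11, 12]

  [0] addr=0xb4 blk=11 s=3: MISS | VC []
  [1] addr=0xc2 blk=12 s=0: MISS | VC []
  [2] addr=0x1f2 blk=31 s=3: MISS | VC [11]
  [3] addr=0x1f3 blk=31 s=3: L1-HIT | VC [11]
  [4] addr=0xbf blk=11 s=3: VC-HIT | VC [31]
  [5] addr=0x183 blk=24 s=0: MISS | VC [31, 12]
  [6] addr=0x188 blk=24 s=0: L1-HIT | VC [31, 12]
  [7] addr=0xba blk=11 s=3: L1-HIT | VC [31, 12]
  [8] addr=0x1fa blk=31 s=3: VC-HIT | VC [11, 12]
  [9] addr=0xb9 blk=11 s=3: VC-HIT | VC [31, 12]
  [10] addr=0xb3 blk=11 s=3: L1-HIT | VC [31, 12]
  [11] addr=0xb4 blk=11 s=3: L1-HIT | VC [31, 12]
  [12] addr=0x1f7 blk=31 s=3: VC-HIT | VC [11, 12]
  [13] addr=0x180 blk=24 s=0: L1-HIT | VC [11, 12]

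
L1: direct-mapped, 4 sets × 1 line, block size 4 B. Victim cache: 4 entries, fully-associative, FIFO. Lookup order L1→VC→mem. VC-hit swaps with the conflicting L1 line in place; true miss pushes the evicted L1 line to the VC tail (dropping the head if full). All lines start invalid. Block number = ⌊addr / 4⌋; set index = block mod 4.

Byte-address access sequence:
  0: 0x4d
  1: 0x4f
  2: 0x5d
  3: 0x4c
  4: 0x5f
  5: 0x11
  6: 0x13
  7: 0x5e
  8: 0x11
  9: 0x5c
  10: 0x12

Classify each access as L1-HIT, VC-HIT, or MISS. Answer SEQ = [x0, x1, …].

SEQ = [MISS, L1-HIT, MISS, VC-HIT, VC-HIT, MISS, L1-HIT, L1-HIT, L1-HIT, L1-HIT, L1-HIT]

  [0] addr=0x4d blk=19 s=3: MISS | VC []
  [1] addr=0x4f blk=19 s=3: L1-HIT | VC []
  [2] addr=0x5d blk=23 s=3: MISS | VC [19]
  [3] addr=0x4c blk=19 s=3: VC-HIT | VC [23]
  [4] addr=0x5f blk=23 s=3: VC-HIT | VC [19]
  [5] addr=0x11 blk=4 s=0: MISS | VC [19]
  [6] addr=0x13 blk=4 s=0: L1-HIT | VC [19]
  [7] addr=0x5e blk=23 s=3: L1-HIT | VC [19]
  [8] addr=0x11 blk=4 s=0: L1-HIT | VC [19]
  [9] addr=0x5c blk=23 s=3: L1-HIT | VC [19]
  [10] addr=0x12 blk=4 s=0: L1-HIT | VC [19]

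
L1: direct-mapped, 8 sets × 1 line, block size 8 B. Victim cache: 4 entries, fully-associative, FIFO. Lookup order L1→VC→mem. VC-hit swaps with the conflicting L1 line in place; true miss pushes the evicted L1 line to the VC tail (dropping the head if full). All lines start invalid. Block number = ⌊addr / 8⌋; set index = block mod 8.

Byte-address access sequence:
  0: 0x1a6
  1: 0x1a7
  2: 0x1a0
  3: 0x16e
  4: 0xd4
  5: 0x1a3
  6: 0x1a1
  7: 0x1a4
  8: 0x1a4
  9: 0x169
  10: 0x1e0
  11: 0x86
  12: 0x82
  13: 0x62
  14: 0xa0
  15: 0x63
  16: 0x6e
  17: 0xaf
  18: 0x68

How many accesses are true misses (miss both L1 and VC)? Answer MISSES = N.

MISSES = 9

  [0] addr=0x1a6 blk=52 s=4: MISS | VC []
  [1] addr=0x1a7 blk=52 s=4: L1-HIT | VC []
  [2] addr=0x1a0 blk=52 s=4: L1-HIT | VC []
  [3] addr=0x16e blk=45 s=5: MISS | VC []
  [4] addr=0xd4 blk=26 s=2: MISS | VC []
  [5] addr=0x1a3 blk=52 s=4: L1-HIT | VC []
  [6] addr=0x1a1 blk=52 s=4: L1-HIT | VC []
  [7] addr=0x1a4 blk=52 s=4: L1-HIT | VC []
  [8] addr=0x1a4 blk=52 s=4: L1-HIT | VC []
  [9] addr=0x169 blk=45 s=5: L1-HIT | VC []
  [10] addr=0x1e0 blk=60 s=4: MISS | VC [52]
  [11] addr=0x86 blk=16 s=0: MISS | VC [52]
  [12] addr=0x82 blk=16 s=0: L1-HIT | VC [52]
  [13] addr=0x62 blk=12 s=4: MISS | VC [52, 60]
  [14] addr=0xa0 blk=20 s=4: MISS | VC [52, 60, 12]
  [15] addr=0x63 blk=12 s=4: VC-HIT | VC [52, 60, 20]
  [16] addr=0x6e blk=13 s=5: MISS | VC [52, 60, 20, 45]
  [17] addr=0xaf blk=21 s=5: MISS | VC [60, 20, 45, 13]
  [18] addr=0x68 blk=13 s=5: VC-HIT | VC [60, 20, 45, 21]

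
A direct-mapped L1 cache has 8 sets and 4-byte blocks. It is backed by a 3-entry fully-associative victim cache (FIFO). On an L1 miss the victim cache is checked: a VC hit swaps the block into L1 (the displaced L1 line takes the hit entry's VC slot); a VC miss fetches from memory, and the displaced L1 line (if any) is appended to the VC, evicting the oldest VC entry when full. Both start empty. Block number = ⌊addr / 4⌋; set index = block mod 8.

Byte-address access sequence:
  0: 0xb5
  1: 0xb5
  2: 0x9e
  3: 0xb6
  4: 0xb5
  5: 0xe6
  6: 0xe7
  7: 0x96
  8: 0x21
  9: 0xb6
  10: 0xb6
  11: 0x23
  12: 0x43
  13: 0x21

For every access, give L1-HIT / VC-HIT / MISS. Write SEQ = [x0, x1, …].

SEQ = [MISS, L1-HIT, MISS, L1-HIT, L1-HIT, MISS, L1-HIT, MISS, MISS, VC-HIT, L1-HIT, L1-HIT, MISS, VC-HIT]

  [0] addr=0xb5 blk=45 s=5: MISS | VC []
  [1] addr=0xb5 blk=45 s=5: L1-HIT | VC []
  [2] addr=0x9e blk=39 s=7: MISS | VC []
  [3] addr=0xb6 blk=45 s=5: L1-HIT | VC []
  [4] addr=0xb5 blk=45 s=5: L1-HIT | VC []
  [5] addr=0xe6 blk=57 s=1: MISS | VC []
  [6] addr=0xe7 blk=57 s=1: L1-HIT | VC []
  [7] addr=0x96 blk=37 s=5: MISS | VC [45]
  [8] addr=0x21 blk=8 s=0: MISS | VC [45]
  [9] addr=0xb6 blk=45 s=5: VC-HIT | VC [37]
  [10] addr=0xb6 blk=45 s=5: L1-HIT | VC [37]
  [11] addr=0x23 blk=8 s=0: L1-HIT | VC [37]
  [12] addr=0x43 blk=16 s=0: MISS | VC [37, 8]
  [13] addr=0x21 blk=8 s=0: VC-HIT | VC [37, 16]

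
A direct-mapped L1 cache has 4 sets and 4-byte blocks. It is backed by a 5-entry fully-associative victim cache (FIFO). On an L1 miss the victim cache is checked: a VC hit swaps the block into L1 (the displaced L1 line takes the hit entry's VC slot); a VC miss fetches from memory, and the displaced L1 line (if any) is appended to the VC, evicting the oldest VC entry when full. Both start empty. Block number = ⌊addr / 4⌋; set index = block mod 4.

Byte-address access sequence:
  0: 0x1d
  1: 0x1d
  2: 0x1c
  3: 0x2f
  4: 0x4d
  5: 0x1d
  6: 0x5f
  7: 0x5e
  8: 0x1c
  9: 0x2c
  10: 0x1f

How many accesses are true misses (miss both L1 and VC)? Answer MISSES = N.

#0 0x1d→b7/s3 MISS; vc=[]
#1 0x1d→b7/s3 L1-HIT; vc=[]
#2 0x1c→b7/s3 L1-HIT; vc=[]
#3 0x2f→b11/s3 MISS; vc=[7]
#4 0x4d→b19/s3 MISS; vc=[7,11]
#5 0x1d→b7/s3 VC-HIT; vc=[19,11]
#6 0x5f→b23/s3 MISS; vc=[19,11,7]
#7 0x5e→b23/s3 L1-HIT; vc=[19,11,7]
#8 0x1c→b7/s3 VC-HIT; vc=[19,11,23]
#9 0x2c→b11/s3 VC-HIT; vc=[19,7,23]
#10 0x1f→b7/s3 VC-HIT; vc=[19,11,23]

MISSES = 4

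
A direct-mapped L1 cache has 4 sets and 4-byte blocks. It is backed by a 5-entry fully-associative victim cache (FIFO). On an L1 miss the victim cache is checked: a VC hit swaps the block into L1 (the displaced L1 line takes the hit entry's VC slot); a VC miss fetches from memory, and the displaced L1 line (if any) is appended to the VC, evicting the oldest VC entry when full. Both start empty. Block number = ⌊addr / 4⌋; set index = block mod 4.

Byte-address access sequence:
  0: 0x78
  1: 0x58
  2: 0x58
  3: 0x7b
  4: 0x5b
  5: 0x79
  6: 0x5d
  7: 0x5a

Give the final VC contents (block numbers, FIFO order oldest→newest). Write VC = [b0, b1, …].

VC = [30]

#0 0x78→b30/s2 MISS; vc=[]
#1 0x58→b22/s2 MISS; vc=[30]
#2 0x58→b22/s2 L1-HIT; vc=[30]
#3 0x7b→b30/s2 VC-HIT; vc=[22]
#4 0x5b→b22/s2 VC-HIT; vc=[30]
#5 0x79→b30/s2 VC-HIT; vc=[22]
#6 0x5d→b23/s3 MISS; vc=[22]
#7 0x5a→b22/s2 VC-HIT; vc=[30]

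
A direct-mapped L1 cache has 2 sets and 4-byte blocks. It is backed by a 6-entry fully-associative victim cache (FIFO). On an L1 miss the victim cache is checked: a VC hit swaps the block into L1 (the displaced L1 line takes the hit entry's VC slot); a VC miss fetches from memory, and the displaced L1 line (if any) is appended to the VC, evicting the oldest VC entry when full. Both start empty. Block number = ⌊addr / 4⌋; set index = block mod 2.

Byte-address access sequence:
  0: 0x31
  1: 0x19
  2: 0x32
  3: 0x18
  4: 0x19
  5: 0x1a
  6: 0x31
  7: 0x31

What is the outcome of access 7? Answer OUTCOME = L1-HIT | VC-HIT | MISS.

OUTCOME = L1-HIT

  [0] addr=0x31 blk=12 s=0: MISS | VC []
  [1] addr=0x19 blk=6 s=0: MISS | VC [12]
  [2] addr=0x32 blk=12 s=0: VC-HIT | VC [6]
  [3] addr=0x18 blk=6 s=0: VC-HIT | VC [12]
  [4] addr=0x19 blk=6 s=0: L1-HIT | VC [12]
  [5] addr=0x1a blk=6 s=0: L1-HIT | VC [12]
  [6] addr=0x31 blk=12 s=0: VC-HIT | VC [6]
  [7] addr=0x31 blk=12 s=0: L1-HIT | VC [6]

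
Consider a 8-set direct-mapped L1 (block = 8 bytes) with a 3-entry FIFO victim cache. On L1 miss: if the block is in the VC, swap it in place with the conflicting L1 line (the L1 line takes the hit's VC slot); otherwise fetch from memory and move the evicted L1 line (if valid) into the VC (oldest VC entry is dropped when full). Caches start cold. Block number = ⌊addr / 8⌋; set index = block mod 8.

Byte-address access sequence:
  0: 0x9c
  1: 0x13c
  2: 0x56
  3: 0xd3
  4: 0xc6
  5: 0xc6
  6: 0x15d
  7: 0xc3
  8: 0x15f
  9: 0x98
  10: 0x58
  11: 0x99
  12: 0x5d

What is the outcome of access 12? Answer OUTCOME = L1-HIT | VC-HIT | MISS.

OUTCOME = VC-HIT

  [0] addr=0x9c blk=19 s=3: MISS | VC []
  [1] addr=0x13c blk=39 s=7: MISS | VC []
  [2] addr=0x56 blk=10 s=2: MISS | VC []
  [3] addr=0xd3 blk=26 s=2: MISS | VC [10]
  [4] addr=0xc6 blk=24 s=0: MISS | VC [10]
  [5] addr=0xc6 blk=24 s=0: L1-HIT | VC [10]
  [6] addr=0x15d blk=43 s=3: MISS | VC [10, 19]
  [7] addr=0xc3 blk=24 s=0: L1-HIT | VC [10, 19]
  [8] addr=0x15f blk=43 s=3: L1-HIT | VC [10, 19]
  [9] addr=0x98 blk=19 s=3: VC-HIT | VC [10, 43]
  [10] addr=0x58 blk=11 s=3: MISS | VC [10, 43, 19]
  [11] addr=0x99 blk=19 s=3: VC-HIT | VC [10, 43, 11]
  [12] addr=0x5d blk=11 s=3: VC-HIT | VC [10, 43, 19]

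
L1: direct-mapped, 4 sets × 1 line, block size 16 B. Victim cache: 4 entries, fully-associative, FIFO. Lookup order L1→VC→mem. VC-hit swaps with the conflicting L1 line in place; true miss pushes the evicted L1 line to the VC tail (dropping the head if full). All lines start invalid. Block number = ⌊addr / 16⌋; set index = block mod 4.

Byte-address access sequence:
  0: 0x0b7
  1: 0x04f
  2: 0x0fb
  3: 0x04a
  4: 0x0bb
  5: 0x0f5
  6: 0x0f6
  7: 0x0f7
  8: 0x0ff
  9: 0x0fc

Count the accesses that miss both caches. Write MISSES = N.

MISSES = 3

0: 0xb7 (blk 11, set 3) → MISS  vc=[]
1: 0x4f (blk 4, set 0) → MISS  vc=[]
2: 0xfb (blk 15, set 3) → MISS  vc=[11]
3: 0x4a (blk 4, set 0) → L1-HIT  vc=[11]
4: 0xbb (blk 11, set 3) → VC-HIT  vc=[15]
5: 0xf5 (blk 15, set 3) → VC-HIT  vc=[11]
6: 0xf6 (blk 15, set 3) → L1-HIT  vc=[11]
7: 0xf7 (blk 15, set 3) → L1-HIT  vc=[11]
8: 0xff (blk 15, set 3) → L1-HIT  vc=[11]
9: 0xfc (blk 15, set 3) → L1-HIT  vc=[11]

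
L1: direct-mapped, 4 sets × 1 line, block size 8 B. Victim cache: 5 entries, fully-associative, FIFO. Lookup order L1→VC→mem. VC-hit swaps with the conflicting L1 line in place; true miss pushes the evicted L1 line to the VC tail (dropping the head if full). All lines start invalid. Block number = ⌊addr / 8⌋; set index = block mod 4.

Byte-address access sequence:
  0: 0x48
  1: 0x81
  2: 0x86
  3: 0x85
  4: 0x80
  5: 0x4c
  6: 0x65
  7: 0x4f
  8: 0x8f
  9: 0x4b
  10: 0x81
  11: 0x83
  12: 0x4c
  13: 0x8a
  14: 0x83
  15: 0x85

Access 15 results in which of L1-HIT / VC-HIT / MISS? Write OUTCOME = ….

#0 0x48→b9/s1 MISS; vc=[]
#1 0x81→b16/s0 MISS; vc=[]
#2 0x86→b16/s0 L1-HIT; vc=[]
#3 0x85→b16/s0 L1-HIT; vc=[]
#4 0x80→b16/s0 L1-HIT; vc=[]
#5 0x4c→b9/s1 L1-HIT; vc=[]
#6 0x65→b12/s0 MISS; vc=[16]
#7 0x4f→b9/s1 L1-HIT; vc=[16]
#8 0x8f→b17/s1 MISS; vc=[16,9]
#9 0x4b→b9/s1 VC-HIT; vc=[16,17]
#10 0x81→b16/s0 VC-HIT; vc=[12,17]
#11 0x83→b16/s0 L1-HIT; vc=[12,17]
#12 0x4c→b9/s1 L1-HIT; vc=[12,17]
#13 0x8a→b17/s1 VC-HIT; vc=[12,9]
#14 0x83→b16/s0 L1-HIT; vc=[12,9]
#15 0x85→b16/s0 L1-HIT; vc=[12,9]

OUTCOME = L1-HIT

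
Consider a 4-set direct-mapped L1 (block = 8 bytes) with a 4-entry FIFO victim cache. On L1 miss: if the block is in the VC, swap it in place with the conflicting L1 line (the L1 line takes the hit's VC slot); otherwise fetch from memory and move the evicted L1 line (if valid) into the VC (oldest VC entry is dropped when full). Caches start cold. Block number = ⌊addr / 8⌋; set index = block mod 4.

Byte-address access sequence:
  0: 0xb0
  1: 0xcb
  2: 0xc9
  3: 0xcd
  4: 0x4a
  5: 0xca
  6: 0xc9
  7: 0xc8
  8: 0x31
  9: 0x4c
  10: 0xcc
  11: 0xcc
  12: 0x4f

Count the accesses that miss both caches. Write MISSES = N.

MISSES = 4

  [0] addr=0xb0 blk=22 s=2: MISS | VC []
  [1] addr=0xcb blk=25 s=1: MISS | VC []
  [2] addr=0xc9 blk=25 s=1: L1-HIT | VC []
  [3] addr=0xcd blk=25 s=1: L1-HIT | VC []
  [4] addr=0x4a blk=9 s=1: MISS | VC [25]
  [5] addr=0xca blk=25 s=1: VC-HIT | VC [9]
  [6] addr=0xc9 blk=25 s=1: L1-HIT | VC [9]
  [7] addr=0xc8 blk=25 s=1: L1-HIT | VC [9]
  [8] addr=0x31 blk=6 s=2: MISS | VC [9, 22]
  [9] addr=0x4c blk=9 s=1: VC-HIT | VC [25, 22]
  [10] addr=0xcc blk=25 s=1: VC-HIT | VC [9, 22]
  [11] addr=0xcc blk=25 s=1: L1-HIT | VC [9, 22]
  [12] addr=0x4f blk=9 s=1: VC-HIT | VC [25, 22]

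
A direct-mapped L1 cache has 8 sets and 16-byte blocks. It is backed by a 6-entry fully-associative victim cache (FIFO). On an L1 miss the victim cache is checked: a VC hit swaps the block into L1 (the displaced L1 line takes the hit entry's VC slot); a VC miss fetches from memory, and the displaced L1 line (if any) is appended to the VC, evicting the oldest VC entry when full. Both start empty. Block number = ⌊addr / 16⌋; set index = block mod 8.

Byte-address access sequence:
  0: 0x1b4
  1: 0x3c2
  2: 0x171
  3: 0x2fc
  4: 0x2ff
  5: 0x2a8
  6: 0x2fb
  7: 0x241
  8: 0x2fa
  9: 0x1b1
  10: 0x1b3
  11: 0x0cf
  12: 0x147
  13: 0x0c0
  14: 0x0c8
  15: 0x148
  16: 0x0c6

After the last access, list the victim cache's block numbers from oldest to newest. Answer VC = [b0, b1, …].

VC = [23, 60, 36, 20]

  [0] addr=0x1b4 blk=27 s=3: MISS | VC []
  [1] addr=0x3c2 blk=60 s=4: MISS | VC []
  [2] addr=0x171 blk=23 s=7: MISS | VC []
  [3] addr=0x2fc blk=47 s=7: MISS | VC [23]
  [4] addr=0x2ff blk=47 s=7: L1-HIT | VC [23]
  [5] addr=0x2a8 blk=42 s=2: MISS | VC [23]
  [6] addr=0x2fb blk=47 s=7: L1-HIT | VC [23]
  [7] addr=0x241 blk=36 s=4: MISS | VC [23, 60]
  [8] addr=0x2fa blk=47 s=7: L1-HIT | VC [23, 60]
  [9] addr=0x1b1 blk=27 s=3: L1-HIT | VC [23, 60]
  [10] addr=0x1b3 blk=27 s=3: L1-HIT | VC [23, 60]
  [11] addr=0xcf blk=12 s=4: MISS | VC [23, 60, 36]
  [12] addr=0x147 blk=20 s=4: MISS | VC [23, 60, 36, 12]
  [13] addr=0xc0 blk=12 s=4: VC-HIT | VC [23, 60, 36, 20]
  [14] addr=0xc8 blk=12 s=4: L1-HIT | VC [23, 60, 36, 20]
  [15] addr=0x148 blk=20 s=4: VC-HIT | VC [23, 60, 36, 12]
  [16] addr=0xc6 blk=12 s=4: VC-HIT | VC [23, 60, 36, 20]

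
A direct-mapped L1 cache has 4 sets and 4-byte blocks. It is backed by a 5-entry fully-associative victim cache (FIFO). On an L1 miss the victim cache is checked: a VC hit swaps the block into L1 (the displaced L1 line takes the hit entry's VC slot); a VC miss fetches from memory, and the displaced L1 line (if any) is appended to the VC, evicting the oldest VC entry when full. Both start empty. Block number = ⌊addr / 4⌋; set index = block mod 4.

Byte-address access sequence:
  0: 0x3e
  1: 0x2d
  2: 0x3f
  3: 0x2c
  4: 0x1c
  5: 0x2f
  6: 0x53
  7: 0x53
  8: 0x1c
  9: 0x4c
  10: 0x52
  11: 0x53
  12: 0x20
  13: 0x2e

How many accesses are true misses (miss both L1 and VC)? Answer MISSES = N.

  [0] addr=0x3e blk=15 s=3: MISS | VC []
  [1] addr=0x2d blk=11 s=3: MISS | VC [15]
  [2] addr=0x3f blk=15 s=3: VC-HIT | VC [11]
  [3] addr=0x2c blk=11 s=3: VC-HIT | VC [15]
  [4] addr=0x1c blk=7 s=3: MISS | VC [15, 11]
  [5] addr=0x2f blk=11 s=3: VC-HIT | VC [15, 7]
  [6] addr=0x53 blk=20 s=0: MISS | VC [15, 7]
  [7] addr=0x53 blk=20 s=0: L1-HIT | VC [15, 7]
  [8] addr=0x1c blk=7 s=3: VC-HIT | VC [15, 11]
  [9] addr=0x4c blk=19 s=3: MISS | VC [15, 11, 7]
  [10] addr=0x52 blk=20 s=0: L1-HIT | VC [15, 11, 7]
  [11] addr=0x53 blk=20 s=0: L1-HIT | VC [15, 11, 7]
  [12] addr=0x20 blk=8 s=0: MISS | VC [15, 11, 7, 20]
  [13] addr=0x2e blk=11 s=3: VC-HIT | VC [15, 19, 7, 20]

MISSES = 6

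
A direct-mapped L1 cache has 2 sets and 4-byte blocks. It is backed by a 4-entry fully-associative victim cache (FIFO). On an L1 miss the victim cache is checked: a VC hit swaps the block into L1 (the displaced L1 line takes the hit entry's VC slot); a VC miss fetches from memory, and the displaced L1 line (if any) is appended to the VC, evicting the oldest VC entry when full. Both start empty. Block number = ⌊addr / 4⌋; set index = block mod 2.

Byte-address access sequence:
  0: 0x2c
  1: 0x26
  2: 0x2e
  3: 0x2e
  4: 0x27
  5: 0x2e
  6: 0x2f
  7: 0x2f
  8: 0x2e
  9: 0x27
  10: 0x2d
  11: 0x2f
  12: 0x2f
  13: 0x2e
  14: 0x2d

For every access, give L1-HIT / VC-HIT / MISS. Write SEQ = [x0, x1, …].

SEQ = [MISS, MISS, VC-HIT, L1-HIT, VC-HIT, VC-HIT, L1-HIT, L1-HIT, L1-HIT, VC-HIT, VC-HIT, L1-HIT, L1-HIT, L1-HIT, L1-HIT]

0: 0x2c (blk 11, set 1) → MISS  vc=[]
1: 0x26 (blk 9, set 1) → MISS  vc=[11]
2: 0x2e (blk 11, set 1) → VC-HIT  vc=[9]
3: 0x2e (blk 11, set 1) → L1-HIT  vc=[9]
4: 0x27 (blk 9, set 1) → VC-HIT  vc=[11]
5: 0x2e (blk 11, set 1) → VC-HIT  vc=[9]
6: 0x2f (blk 11, set 1) → L1-HIT  vc=[9]
7: 0x2f (blk 11, set 1) → L1-HIT  vc=[9]
8: 0x2e (blk 11, set 1) → L1-HIT  vc=[9]
9: 0x27 (blk 9, set 1) → VC-HIT  vc=[11]
10: 0x2d (blk 11, set 1) → VC-HIT  vc=[9]
11: 0x2f (blk 11, set 1) → L1-HIT  vc=[9]
12: 0x2f (blk 11, set 1) → L1-HIT  vc=[9]
13: 0x2e (blk 11, set 1) → L1-HIT  vc=[9]
14: 0x2d (blk 11, set 1) → L1-HIT  vc=[9]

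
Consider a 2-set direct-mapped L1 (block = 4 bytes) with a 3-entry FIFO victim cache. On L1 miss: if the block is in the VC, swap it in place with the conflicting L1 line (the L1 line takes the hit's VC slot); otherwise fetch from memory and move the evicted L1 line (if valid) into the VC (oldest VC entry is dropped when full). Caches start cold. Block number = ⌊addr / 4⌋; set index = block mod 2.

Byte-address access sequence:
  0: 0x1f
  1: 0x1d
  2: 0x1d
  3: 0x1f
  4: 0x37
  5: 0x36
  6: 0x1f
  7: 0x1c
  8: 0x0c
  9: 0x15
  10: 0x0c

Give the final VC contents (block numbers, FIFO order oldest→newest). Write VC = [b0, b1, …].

#0 0x1f→b7/s1 MISS; vc=[]
#1 0x1d→b7/s1 L1-HIT; vc=[]
#2 0x1d→b7/s1 L1-HIT; vc=[]
#3 0x1f→b7/s1 L1-HIT; vc=[]
#4 0x37→b13/s1 MISS; vc=[7]
#5 0x36→b13/s1 L1-HIT; vc=[7]
#6 0x1f→b7/s1 VC-HIT; vc=[13]
#7 0x1c→b7/s1 L1-HIT; vc=[13]
#8 0xc→b3/s1 MISS; vc=[13,7]
#9 0x15→b5/s1 MISS; vc=[13,7,3]
#10 0xc→b3/s1 VC-HIT; vc=[13,7,5]

VC = [13, 7, 5]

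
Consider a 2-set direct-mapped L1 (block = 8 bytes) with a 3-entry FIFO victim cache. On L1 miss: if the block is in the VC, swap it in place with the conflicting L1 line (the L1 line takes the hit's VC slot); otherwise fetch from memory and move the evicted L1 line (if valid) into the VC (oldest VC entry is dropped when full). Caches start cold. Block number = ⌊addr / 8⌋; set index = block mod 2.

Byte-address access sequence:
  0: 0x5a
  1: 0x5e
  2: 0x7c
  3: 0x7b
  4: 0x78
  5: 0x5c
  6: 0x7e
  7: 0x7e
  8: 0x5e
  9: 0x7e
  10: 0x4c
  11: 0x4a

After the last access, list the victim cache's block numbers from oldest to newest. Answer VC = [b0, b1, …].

0: 0x5a (blk 11, set 1) → MISS  vc=[]
1: 0x5e (blk 11, set 1) → L1-HIT  vc=[]
2: 0x7c (blk 15, set 1) → MISS  vc=[11]
3: 0x7b (blk 15, set 1) → L1-HIT  vc=[11]
4: 0x78 (blk 15, set 1) → L1-HIT  vc=[11]
5: 0x5c (blk 11, set 1) → VC-HIT  vc=[15]
6: 0x7e (blk 15, set 1) → VC-HIT  vc=[11]
7: 0x7e (blk 15, set 1) → L1-HIT  vc=[11]
8: 0x5e (blk 11, set 1) → VC-HIT  vc=[15]
9: 0x7e (blk 15, set 1) → VC-HIT  vc=[11]
10: 0x4c (blk 9, set 1) → MISS  vc=[11, 15]
11: 0x4a (blk 9, set 1) → L1-HIT  vc=[11, 15]

VC = [11, 15]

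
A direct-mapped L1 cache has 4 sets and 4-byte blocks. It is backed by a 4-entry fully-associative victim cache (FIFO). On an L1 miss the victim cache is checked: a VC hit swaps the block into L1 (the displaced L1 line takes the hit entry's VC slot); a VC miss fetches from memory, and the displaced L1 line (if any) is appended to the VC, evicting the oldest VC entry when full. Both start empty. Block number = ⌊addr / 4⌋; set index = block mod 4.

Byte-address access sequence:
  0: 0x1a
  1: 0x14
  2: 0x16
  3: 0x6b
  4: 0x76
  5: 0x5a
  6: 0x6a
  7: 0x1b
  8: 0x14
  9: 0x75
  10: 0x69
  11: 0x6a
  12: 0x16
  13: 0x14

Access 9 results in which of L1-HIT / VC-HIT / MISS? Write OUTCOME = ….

0: 0x1a (blk 6, set 2) → MISS  vc=[]
1: 0x14 (blk 5, set 1) → MISS  vc=[]
2: 0x16 (blk 5, set 1) → L1-HIT  vc=[]
3: 0x6b (blk 26, set 2) → MISS  vc=[6]
4: 0x76 (blk 29, set 1) → MISS  vc=[6, 5]
5: 0x5a (blk 22, set 2) → MISS  vc=[6, 5, 26]
6: 0x6a (blk 26, set 2) → VC-HIT  vc=[6, 5, 22]
7: 0x1b (blk 6, set 2) → VC-HIT  vc=[26, 5, 22]
8: 0x14 (blk 5, set 1) → VC-HIT  vc=[26, 29, 22]
9: 0x75 (blk 29, set 1) → VC-HIT  vc=[26, 5, 22]
10: 0x69 (blk 26, set 2) → VC-HIT  vc=[6, 5, 22]
11: 0x6a (blk 26, set 2) → L1-HIT  vc=[6, 5, 22]
12: 0x16 (blk 5, set 1) → VC-HIT  vc=[6, 29, 22]
13: 0x14 (blk 5, set 1) → L1-HIT  vc=[6, 29, 22]

OUTCOME = VC-HIT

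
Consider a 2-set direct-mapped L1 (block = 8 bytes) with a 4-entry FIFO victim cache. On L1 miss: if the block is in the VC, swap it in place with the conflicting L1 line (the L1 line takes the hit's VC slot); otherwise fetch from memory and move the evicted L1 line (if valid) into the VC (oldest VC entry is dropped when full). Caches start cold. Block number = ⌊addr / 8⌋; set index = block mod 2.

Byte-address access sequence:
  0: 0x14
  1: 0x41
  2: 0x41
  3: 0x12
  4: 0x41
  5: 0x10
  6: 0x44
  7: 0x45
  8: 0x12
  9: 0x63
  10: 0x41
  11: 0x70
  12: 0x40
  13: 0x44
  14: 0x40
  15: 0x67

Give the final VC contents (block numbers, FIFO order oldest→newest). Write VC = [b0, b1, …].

VC = [8, 2, 14]

#0 0x14→b2/s0 MISS; vc=[]
#1 0x41→b8/s0 MISS; vc=[2]
#2 0x41→b8/s0 L1-HIT; vc=[2]
#3 0x12→b2/s0 VC-HIT; vc=[8]
#4 0x41→b8/s0 VC-HIT; vc=[2]
#5 0x10→b2/s0 VC-HIT; vc=[8]
#6 0x44→b8/s0 VC-HIT; vc=[2]
#7 0x45→b8/s0 L1-HIT; vc=[2]
#8 0x12→b2/s0 VC-HIT; vc=[8]
#9 0x63→b12/s0 MISS; vc=[8,2]
#10 0x41→b8/s0 VC-HIT; vc=[12,2]
#11 0x70→b14/s0 MISS; vc=[12,2,8]
#12 0x40→b8/s0 VC-HIT; vc=[12,2,14]
#13 0x44→b8/s0 L1-HIT; vc=[12,2,14]
#14 0x40→b8/s0 L1-HIT; vc=[12,2,14]
#15 0x67→b12/s0 VC-HIT; vc=[8,2,14]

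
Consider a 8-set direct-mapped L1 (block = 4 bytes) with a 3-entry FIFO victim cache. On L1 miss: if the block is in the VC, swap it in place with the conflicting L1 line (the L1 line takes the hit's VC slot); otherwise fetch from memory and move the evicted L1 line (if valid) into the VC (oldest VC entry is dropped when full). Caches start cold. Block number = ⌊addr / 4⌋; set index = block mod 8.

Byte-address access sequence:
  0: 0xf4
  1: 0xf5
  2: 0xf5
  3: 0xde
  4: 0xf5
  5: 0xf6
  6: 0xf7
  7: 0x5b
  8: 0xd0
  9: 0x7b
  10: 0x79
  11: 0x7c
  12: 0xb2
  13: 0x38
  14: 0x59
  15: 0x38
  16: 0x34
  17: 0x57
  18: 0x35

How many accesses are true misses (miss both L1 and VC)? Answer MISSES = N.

MISSES = 11

0: 0xf4 (blk 61, set 5) → MISS  vc=[]
1: 0xf5 (blk 61, set 5) → L1-HIT  vc=[]
2: 0xf5 (blk 61, set 5) → L1-HIT  vc=[]
3: 0xde (blk 55, set 7) → MISS  vc=[]
4: 0xf5 (blk 61, set 5) → L1-HIT  vc=[]
5: 0xf6 (blk 61, set 5) → L1-HIT  vc=[]
6: 0xf7 (blk 61, set 5) → L1-HIT  vc=[]
7: 0x5b (blk 22, set 6) → MISS  vc=[]
8: 0xd0 (blk 52, set 4) → MISS  vc=[]
9: 0x7b (blk 30, set 6) → MISS  vc=[22]
10: 0x79 (blk 30, set 6) → L1-HIT  vc=[22]
11: 0x7c (blk 31, set 7) → MISS  vc=[22, 55]
12: 0xb2 (blk 44, set 4) → MISS  vc=[22, 55, 52]
13: 0x38 (blk 14, set 6) → MISS  vc=[55, 52, 30]
14: 0x59 (blk 22, set 6) → MISS  vc=[52, 30, 14]
15: 0x38 (blk 14, set 6) → VC-HIT  vc=[52, 30, 22]
16: 0x34 (blk 13, set 5) → MISS  vc=[30, 22, 61]
17: 0x57 (blk 21, set 5) → MISS  vc=[22, 61, 13]
18: 0x35 (blk 13, set 5) → VC-HIT  vc=[22, 61, 21]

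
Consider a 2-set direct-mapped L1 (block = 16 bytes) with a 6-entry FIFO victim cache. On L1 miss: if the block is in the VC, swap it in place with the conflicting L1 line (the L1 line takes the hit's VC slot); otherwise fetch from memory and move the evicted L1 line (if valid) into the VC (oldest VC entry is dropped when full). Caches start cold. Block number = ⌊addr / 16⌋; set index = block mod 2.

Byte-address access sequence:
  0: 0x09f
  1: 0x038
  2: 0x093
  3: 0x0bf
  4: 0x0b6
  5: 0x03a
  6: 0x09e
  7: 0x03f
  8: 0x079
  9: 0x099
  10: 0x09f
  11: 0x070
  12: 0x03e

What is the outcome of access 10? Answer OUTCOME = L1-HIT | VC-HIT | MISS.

OUTCOME = L1-HIT

0: 0x9f (blk 9, set 1) → MISS  vc=[]
1: 0x38 (blk 3, set 1) → MISS  vc=[9]
2: 0x93 (blk 9, set 1) → VC-HIT  vc=[3]
3: 0xbf (blk 11, set 1) → MISS  vc=[3, 9]
4: 0xb6 (blk 11, set 1) → L1-HIT  vc=[3, 9]
5: 0x3a (blk 3, set 1) → VC-HIT  vc=[11, 9]
6: 0x9e (blk 9, set 1) → VC-HIT  vc=[11, 3]
7: 0x3f (blk 3, set 1) → VC-HIT  vc=[11, 9]
8: 0x79 (blk 7, set 1) → MISS  vc=[11, 9, 3]
9: 0x99 (blk 9, set 1) → VC-HIT  vc=[11, 7, 3]
10: 0x9f (blk 9, set 1) → L1-HIT  vc=[11, 7, 3]
11: 0x70 (blk 7, set 1) → VC-HIT  vc=[11, 9, 3]
12: 0x3e (blk 3, set 1) → VC-HIT  vc=[11, 9, 7]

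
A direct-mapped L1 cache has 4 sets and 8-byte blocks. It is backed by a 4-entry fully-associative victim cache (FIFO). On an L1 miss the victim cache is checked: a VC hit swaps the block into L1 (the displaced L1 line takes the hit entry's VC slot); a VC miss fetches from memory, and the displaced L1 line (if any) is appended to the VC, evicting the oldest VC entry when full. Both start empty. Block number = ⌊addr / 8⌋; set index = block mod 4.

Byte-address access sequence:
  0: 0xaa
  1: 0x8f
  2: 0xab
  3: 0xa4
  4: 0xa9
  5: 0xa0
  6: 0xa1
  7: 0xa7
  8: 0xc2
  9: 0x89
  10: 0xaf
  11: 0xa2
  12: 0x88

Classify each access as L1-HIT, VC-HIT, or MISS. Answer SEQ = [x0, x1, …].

SEQ = [MISS, MISS, VC-HIT, MISS, L1-HIT, L1-HIT, L1-HIT, L1-HIT, MISS, VC-HIT, VC-HIT, VC-HIT, VC-HIT]

#0 0xaa→b21/s1 MISS; vc=[]
#1 0x8f→b17/s1 MISS; vc=[21]
#2 0xab→b21/s1 VC-HIT; vc=[17]
#3 0xa4→b20/s0 MISS; vc=[17]
#4 0xa9→b21/s1 L1-HIT; vc=[17]
#5 0xa0→b20/s0 L1-HIT; vc=[17]
#6 0xa1→b20/s0 L1-HIT; vc=[17]
#7 0xa7→b20/s0 L1-HIT; vc=[17]
#8 0xc2→b24/s0 MISS; vc=[17,20]
#9 0x89→b17/s1 VC-HIT; vc=[21,20]
#10 0xaf→b21/s1 VC-HIT; vc=[17,20]
#11 0xa2→b20/s0 VC-HIT; vc=[17,24]
#12 0x88→b17/s1 VC-HIT; vc=[21,24]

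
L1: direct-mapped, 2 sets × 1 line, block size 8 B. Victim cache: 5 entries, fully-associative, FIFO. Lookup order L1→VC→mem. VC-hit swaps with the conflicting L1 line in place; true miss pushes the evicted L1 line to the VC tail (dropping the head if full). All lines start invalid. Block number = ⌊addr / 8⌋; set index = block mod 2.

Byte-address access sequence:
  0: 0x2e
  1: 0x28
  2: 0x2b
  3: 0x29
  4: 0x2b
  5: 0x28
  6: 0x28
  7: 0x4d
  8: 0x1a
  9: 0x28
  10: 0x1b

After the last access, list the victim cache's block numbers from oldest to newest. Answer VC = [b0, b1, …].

VC = [5, 9]

0: 0x2e (blk 5, set 1) → MISS  vc=[]
1: 0x28 (blk 5, set 1) → L1-HIT  vc=[]
2: 0x2b (blk 5, set 1) → L1-HIT  vc=[]
3: 0x29 (blk 5, set 1) → L1-HIT  vc=[]
4: 0x2b (blk 5, set 1) → L1-HIT  vc=[]
5: 0x28 (blk 5, set 1) → L1-HIT  vc=[]
6: 0x28 (blk 5, set 1) → L1-HIT  vc=[]
7: 0x4d (blk 9, set 1) → MISS  vc=[5]
8: 0x1a (blk 3, set 1) → MISS  vc=[5, 9]
9: 0x28 (blk 5, set 1) → VC-HIT  vc=[3, 9]
10: 0x1b (blk 3, set 1) → VC-HIT  vc=[5, 9]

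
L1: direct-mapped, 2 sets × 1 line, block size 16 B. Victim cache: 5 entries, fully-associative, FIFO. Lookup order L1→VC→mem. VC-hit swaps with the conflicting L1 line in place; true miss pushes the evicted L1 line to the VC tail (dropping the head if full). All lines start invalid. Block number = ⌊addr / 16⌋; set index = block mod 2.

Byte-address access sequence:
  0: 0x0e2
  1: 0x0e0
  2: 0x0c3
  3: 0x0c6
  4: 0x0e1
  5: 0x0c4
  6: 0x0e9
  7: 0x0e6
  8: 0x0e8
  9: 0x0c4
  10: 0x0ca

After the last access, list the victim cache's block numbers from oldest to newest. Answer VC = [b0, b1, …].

0: 0xe2 (blk 14, set 0) → MISS  vc=[]
1: 0xe0 (blk 14, set 0) → L1-HIT  vc=[]
2: 0xc3 (blk 12, set 0) → MISS  vc=[14]
3: 0xc6 (blk 12, set 0) → L1-HIT  vc=[14]
4: 0xe1 (blk 14, set 0) → VC-HIT  vc=[12]
5: 0xc4 (blk 12, set 0) → VC-HIT  vc=[14]
6: 0xe9 (blk 14, set 0) → VC-HIT  vc=[12]
7: 0xe6 (blk 14, set 0) → L1-HIT  vc=[12]
8: 0xe8 (blk 14, set 0) → L1-HIT  vc=[12]
9: 0xc4 (blk 12, set 0) → VC-HIT  vc=[14]
10: 0xca (blk 12, set 0) → L1-HIT  vc=[14]

VC = [14]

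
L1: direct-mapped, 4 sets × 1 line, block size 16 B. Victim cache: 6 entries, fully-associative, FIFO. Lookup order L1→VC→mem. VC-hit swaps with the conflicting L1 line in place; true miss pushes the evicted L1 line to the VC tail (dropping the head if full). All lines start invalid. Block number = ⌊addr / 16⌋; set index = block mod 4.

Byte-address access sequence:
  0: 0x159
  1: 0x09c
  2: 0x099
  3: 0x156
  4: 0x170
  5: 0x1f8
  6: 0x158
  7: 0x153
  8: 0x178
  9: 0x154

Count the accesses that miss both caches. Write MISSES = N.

0: 0x159 (blk 21, set 1) → MISS  vc=[]
1: 0x9c (blk 9, set 1) → MISS  vc=[21]
2: 0x99 (blk 9, set 1) → L1-HIT  vc=[21]
3: 0x156 (blk 21, set 1) → VC-HIT  vc=[9]
4: 0x170 (blk 23, set 3) → MISS  vc=[9]
5: 0x1f8 (blk 31, set 3) → MISS  vc=[9, 23]
6: 0x158 (blk 21, set 1) → L1-HIT  vc=[9, 23]
7: 0x153 (blk 21, set 1) → L1-HIT  vc=[9, 23]
8: 0x178 (blk 23, set 3) → VC-HIT  vc=[9, 31]
9: 0x154 (blk 21, set 1) → L1-HIT  vc=[9, 31]

MISSES = 4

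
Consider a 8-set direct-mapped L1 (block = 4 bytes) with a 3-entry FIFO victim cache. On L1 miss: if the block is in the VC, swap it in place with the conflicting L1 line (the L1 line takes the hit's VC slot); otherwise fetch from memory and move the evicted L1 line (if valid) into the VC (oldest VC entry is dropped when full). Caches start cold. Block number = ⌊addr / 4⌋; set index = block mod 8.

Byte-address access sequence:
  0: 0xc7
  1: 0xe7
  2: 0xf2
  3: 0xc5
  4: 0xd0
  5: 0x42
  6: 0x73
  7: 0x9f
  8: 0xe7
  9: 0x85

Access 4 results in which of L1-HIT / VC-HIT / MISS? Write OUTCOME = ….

OUTCOME = MISS

0: 0xc7 (blk 49, set 1) → MISS  vc=[]
1: 0xe7 (blk 57, set 1) → MISS  vc=[49]
2: 0xf2 (blk 60, set 4) → MISS  vc=[49]
3: 0xc5 (blk 49, set 1) → VC-HIT  vc=[57]
4: 0xd0 (blk 52, set 4) → MISS  vc=[57, 60]
5: 0x42 (blk 16, set 0) → MISS  vc=[57, 60]
6: 0x73 (blk 28, set 4) → MISS  vc=[57, 60, 52]
7: 0x9f (blk 39, set 7) → MISS  vc=[57, 60, 52]
8: 0xe7 (blk 57, set 1) → VC-HIT  vc=[49, 60, 52]
9: 0x85 (blk 33, set 1) → MISS  vc=[60, 52, 57]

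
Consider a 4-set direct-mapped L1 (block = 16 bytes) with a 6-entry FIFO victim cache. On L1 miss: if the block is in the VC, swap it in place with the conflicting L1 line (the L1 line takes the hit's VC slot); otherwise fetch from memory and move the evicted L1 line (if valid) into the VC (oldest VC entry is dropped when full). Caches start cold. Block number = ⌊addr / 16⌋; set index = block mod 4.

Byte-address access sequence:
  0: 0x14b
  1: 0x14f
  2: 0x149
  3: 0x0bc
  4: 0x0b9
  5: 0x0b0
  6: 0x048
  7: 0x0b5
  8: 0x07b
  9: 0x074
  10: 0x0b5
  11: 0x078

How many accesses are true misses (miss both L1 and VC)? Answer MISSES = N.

#0 0x14b→b20/s0 MISS; vc=[]
#1 0x14f→b20/s0 L1-HIT; vc=[]
#2 0x149→b20/s0 L1-HIT; vc=[]
#3 0xbc→b11/s3 MISS; vc=[]
#4 0xb9→b11/s3 L1-HIT; vc=[]
#5 0xb0→b11/s3 L1-HIT; vc=[]
#6 0x48→b4/s0 MISS; vc=[20]
#7 0xb5→b11/s3 L1-HIT; vc=[20]
#8 0x7b→b7/s3 MISS; vc=[20,11]
#9 0x74→b7/s3 L1-HIT; vc=[20,11]
#10 0xb5→b11/s3 VC-HIT; vc=[20,7]
#11 0x78→b7/s3 VC-HIT; vc=[20,11]

MISSES = 4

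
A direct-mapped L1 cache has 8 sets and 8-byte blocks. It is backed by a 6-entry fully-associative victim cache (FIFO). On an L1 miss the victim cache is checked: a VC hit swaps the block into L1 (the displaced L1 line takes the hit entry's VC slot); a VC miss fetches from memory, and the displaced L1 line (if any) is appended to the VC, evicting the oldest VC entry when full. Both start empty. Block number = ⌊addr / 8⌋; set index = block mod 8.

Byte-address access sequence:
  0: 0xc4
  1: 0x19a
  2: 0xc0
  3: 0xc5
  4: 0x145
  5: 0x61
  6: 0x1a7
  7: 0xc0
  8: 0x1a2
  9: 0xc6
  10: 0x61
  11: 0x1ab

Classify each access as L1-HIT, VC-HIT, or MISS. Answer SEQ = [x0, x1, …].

SEQ = [MISS, MISS, L1-HIT, L1-HIT, MISS, MISS, MISS, VC-HIT, L1-HIT, L1-HIT, VC-HIT, MISS]

  [0] addr=0xc4 blk=24 s=0: MISS | VC []
  [1] addr=0x19a blk=51 s=3: MISS | VC []
  [2] addr=0xc0 blk=24 s=0: L1-HIT | VC []
  [3] addr=0xc5 blk=24 s=0: L1-HIT | VC []
  [4] addr=0x145 blk=40 s=0: MISS | VC [24]
  [5] addr=0x61 blk=12 s=4: MISS | VC [24]
  [6] addr=0x1a7 blk=52 s=4: MISS | VC [24, 12]
  [7] addr=0xc0 blk=24 s=0: VC-HIT | VC [40, 12]
  [8] addr=0x1a2 blk=52 s=4: L1-HIT | VC [40, 12]
  [9] addr=0xc6 blk=24 s=0: L1-HIT | VC [40, 12]
  [10] addr=0x61 blk=12 s=4: VC-HIT | VC [40, 52]
  [11] addr=0x1ab blk=53 s=5: MISS | VC [40, 52]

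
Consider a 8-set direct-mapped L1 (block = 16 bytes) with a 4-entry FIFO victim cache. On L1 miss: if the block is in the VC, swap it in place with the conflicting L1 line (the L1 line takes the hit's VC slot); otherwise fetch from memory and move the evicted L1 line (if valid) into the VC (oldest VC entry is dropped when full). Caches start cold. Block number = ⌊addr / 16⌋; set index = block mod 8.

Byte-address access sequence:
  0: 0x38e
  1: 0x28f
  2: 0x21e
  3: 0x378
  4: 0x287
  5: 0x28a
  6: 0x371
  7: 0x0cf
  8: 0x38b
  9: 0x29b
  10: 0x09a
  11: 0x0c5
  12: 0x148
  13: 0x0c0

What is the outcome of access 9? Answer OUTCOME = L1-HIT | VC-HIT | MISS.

0: 0x38e (blk 56, set 0) → MISS  vc=[]
1: 0x28f (blk 40, set 0) → MISS  vc=[56]
2: 0x21e (blk 33, set 1) → MISS  vc=[56]
3: 0x378 (blk 55, set 7) → MISS  vc=[56]
4: 0x287 (blk 40, set 0) → L1-HIT  vc=[56]
5: 0x28a (blk 40, set 0) → L1-HIT  vc=[56]
6: 0x371 (blk 55, set 7) → L1-HIT  vc=[56]
7: 0xcf (blk 12, set 4) → MISS  vc=[56]
8: 0x38b (blk 56, set 0) → VC-HIT  vc=[40]
9: 0x29b (blk 41, set 1) → MISS  vc=[40, 33]
10: 0x9a (blk 9, set 1) → MISS  vc=[40, 33, 41]
11: 0xc5 (blk 12, set 4) → L1-HIT  vc=[40, 33, 41]
12: 0x148 (blk 20, set 4) → MISS  vc=[40, 33, 41, 12]
13: 0xc0 (blk 12, set 4) → VC-HIT  vc=[40, 33, 41, 20]

OUTCOME = MISS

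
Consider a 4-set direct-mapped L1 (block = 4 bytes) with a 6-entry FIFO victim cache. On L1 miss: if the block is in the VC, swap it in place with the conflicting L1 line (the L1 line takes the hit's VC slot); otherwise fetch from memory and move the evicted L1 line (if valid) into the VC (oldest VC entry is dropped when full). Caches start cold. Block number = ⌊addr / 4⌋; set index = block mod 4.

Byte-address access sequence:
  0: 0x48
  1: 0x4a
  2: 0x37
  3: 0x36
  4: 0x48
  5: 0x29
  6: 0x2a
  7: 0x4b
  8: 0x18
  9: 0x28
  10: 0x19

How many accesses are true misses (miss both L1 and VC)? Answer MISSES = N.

MISSES = 4

  [0] addr=0x48 blk=18 s=2: MISS | VC []
  [1] addr=0x4a blk=18 s=2: L1-HIT | VC []
  [2] addr=0x37 blk=13 s=1: MISS | VC []
  [3] addr=0x36 blk=13 s=1: L1-HIT | VC []
  [4] addr=0x48 blk=18 s=2: L1-HIT | VC []
  [5] addr=0x29 blk=10 s=2: MISS | VC [18]
  [6] addr=0x2a blk=10 s=2: L1-HIT | VC [18]
  [7] addr=0x4b blk=18 s=2: VC-HIT | VC [10]
  [8] addr=0x18 blk=6 s=2: MISS | VC [10, 18]
  [9] addr=0x28 blk=10 s=2: VC-HIT | VC [6, 18]
  [10] addr=0x19 blk=6 s=2: VC-HIT | VC [10, 18]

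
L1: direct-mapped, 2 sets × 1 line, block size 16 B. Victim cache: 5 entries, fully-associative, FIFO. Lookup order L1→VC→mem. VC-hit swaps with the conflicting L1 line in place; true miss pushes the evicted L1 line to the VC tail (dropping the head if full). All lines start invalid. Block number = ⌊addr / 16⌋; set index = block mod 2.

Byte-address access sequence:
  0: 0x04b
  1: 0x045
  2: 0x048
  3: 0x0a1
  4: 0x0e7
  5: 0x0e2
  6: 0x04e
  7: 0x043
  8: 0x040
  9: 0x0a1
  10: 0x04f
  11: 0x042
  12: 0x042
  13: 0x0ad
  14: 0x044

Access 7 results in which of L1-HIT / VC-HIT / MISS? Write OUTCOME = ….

OUTCOME = L1-HIT

  [0] addr=0x4b blk=4 s=0: MISS | VC []
  [1] addr=0x45 blk=4 s=0: L1-HIT | VC []
  [2] addr=0x48 blk=4 s=0: L1-HIT | VC []
  [3] addr=0xa1 blk=10 s=0: MISS | VC [4]
  [4] addr=0xe7 blk=14 s=0: MISS | VC [4, 10]
  [5] addr=0xe2 blk=14 s=0: L1-HIT | VC [4, 10]
  [6] addr=0x4e blk=4 s=0: VC-HIT | VC [14, 10]
  [7] addr=0x43 blk=4 s=0: L1-HIT | VC [14, 10]
  [8] addr=0x40 blk=4 s=0: L1-HIT | VC [14, 10]
  [9] addr=0xa1 blk=10 s=0: VC-HIT | VC [14, 4]
  [10] addr=0x4f blk=4 s=0: VC-HIT | VC [14, 10]
  [11] addr=0x42 blk=4 s=0: L1-HIT | VC [14, 10]
  [12] addr=0x42 blk=4 s=0: L1-HIT | VC [14, 10]
  [13] addr=0xad blk=10 s=0: VC-HIT | VC [14, 4]
  [14] addr=0x44 blk=4 s=0: VC-HIT | VC [14, 10]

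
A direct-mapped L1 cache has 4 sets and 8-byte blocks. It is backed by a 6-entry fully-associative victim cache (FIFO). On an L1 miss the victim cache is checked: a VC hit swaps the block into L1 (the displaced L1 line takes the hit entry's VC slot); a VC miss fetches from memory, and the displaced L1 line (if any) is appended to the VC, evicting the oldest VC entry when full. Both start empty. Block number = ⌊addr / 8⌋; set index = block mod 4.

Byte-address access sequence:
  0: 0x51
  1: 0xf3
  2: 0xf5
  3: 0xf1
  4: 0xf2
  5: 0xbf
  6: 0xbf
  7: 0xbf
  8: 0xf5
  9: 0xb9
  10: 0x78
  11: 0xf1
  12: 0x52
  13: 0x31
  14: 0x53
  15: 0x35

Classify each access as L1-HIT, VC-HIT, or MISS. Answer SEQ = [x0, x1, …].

0: 0x51 (blk 10, set 2) → MISS  vc=[]
1: 0xf3 (blk 30, set 2) → MISS  vc=[10]
2: 0xf5 (blk 30, set 2) → L1-HIT  vc=[10]
3: 0xf1 (blk 30, set 2) → L1-HIT  vc=[10]
4: 0xf2 (blk 30, set 2) → L1-HIT  vc=[10]
5: 0xbf (blk 23, set 3) → MISS  vc=[10]
6: 0xbf (blk 23, set 3) → L1-HIT  vc=[10]
7: 0xbf (blk 23, set 3) → L1-HIT  vc=[10]
8: 0xf5 (blk 30, set 2) → L1-HIT  vc=[10]
9: 0xb9 (blk 23, set 3) → L1-HIT  vc=[10]
10: 0x78 (blk 15, set 3) → MISS  vc=[10, 23]
11: 0xf1 (blk 30, set 2) → L1-HIT  vc=[10, 23]
12: 0x52 (blk 10, set 2) → VC-HIT  vc=[30, 23]
13: 0x31 (blk 6, set 2) → MISS  vc=[30, 23, 10]
14: 0x53 (blk 10, set 2) → VC-HIT  vc=[30, 23, 6]
15: 0x35 (blk 6, set 2) → VC-HIT  vc=[30, 23, 10]

SEQ = [MISS, MISS, L1-HIT, L1-HIT, L1-HIT, MISS, L1-HIT, L1-HIT, L1-HIT, L1-HIT, MISS, L1-HIT, VC-HIT, MISS, VC-HIT, VC-HIT]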